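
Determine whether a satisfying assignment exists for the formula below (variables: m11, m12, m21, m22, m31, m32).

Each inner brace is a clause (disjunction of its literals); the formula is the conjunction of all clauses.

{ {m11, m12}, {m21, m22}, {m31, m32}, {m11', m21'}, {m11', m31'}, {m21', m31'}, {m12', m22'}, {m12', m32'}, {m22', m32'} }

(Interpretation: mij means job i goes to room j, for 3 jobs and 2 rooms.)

No

Try m11 = 1.
The clause (m21') is unit, so m21 = 0.
The clause (m22) is unit, so m22 = 1.
The clause (m31') is unit, so m31 = 0.
The clause (m32) is unit, so m32 = 1.
Now (m32') is unsatisfied and unit — conflict.
That branch fails; take m11 = 0 instead.
The clause (m12) is unit, so m12 = 1.
The clause (m22') is unit, so m22 = 0.
The clause (m21) is unit, so m21 = 1.
The clause (m31') is unit, so m31 = 0.
The clause (m32) is unit, so m32 = 1.
Now (m32') is unsatisfied and unit — conflict.
Both values of m11 lead to a conflict.
No assignment satisfies every clause.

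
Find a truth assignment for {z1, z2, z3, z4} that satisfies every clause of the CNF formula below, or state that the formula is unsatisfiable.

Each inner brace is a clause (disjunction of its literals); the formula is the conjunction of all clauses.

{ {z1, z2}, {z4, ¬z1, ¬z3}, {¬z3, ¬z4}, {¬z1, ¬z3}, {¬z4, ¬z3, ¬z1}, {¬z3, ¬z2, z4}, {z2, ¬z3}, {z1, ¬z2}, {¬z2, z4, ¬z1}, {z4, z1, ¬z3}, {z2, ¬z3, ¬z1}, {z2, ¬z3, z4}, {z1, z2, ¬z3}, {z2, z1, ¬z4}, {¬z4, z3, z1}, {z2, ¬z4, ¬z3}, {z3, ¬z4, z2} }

Case z1 = True:
The clause (¬z3) is unit, so z3 = False.
Case z2 = True:
The clause (z4) is unit, so z4 = True.
This assignment satisfies each clause.

z1 ↦ True,  z2 ↦ True,  z3 ↦ False,  z4 ↦ True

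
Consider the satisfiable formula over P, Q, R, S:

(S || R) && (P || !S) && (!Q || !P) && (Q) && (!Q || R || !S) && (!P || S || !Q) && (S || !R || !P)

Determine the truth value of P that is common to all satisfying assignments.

False

Suppose P = true.
The clause (!Q) is unit, so Q = false.
But (Q) is also a unit clause — contradiction.
So every satisfying assignment has P = False.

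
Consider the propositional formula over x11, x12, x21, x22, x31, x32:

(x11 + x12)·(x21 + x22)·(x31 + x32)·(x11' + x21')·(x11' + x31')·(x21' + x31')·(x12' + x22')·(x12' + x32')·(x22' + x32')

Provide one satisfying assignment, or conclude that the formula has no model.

UNSATISFIABLE

Try x11 = 1.
(x21') alone gives x21 = 0.
(x22) alone gives x22 = 1.
(x31') alone gives x31 = 0.
(x32) alone gives x32 = 1.
Now (x32') is unsatisfied and unit — conflict.
That branch fails; take x11 = 0 instead.
(x12) alone gives x12 = 1.
(x22') alone gives x22 = 0.
(x21) alone gives x21 = 1.
(x31') alone gives x31 = 0.
(x32) alone gives x32 = 1.
Now (x32') is unsatisfied and unit — conflict.
Either choice for x11 ends in contradiction.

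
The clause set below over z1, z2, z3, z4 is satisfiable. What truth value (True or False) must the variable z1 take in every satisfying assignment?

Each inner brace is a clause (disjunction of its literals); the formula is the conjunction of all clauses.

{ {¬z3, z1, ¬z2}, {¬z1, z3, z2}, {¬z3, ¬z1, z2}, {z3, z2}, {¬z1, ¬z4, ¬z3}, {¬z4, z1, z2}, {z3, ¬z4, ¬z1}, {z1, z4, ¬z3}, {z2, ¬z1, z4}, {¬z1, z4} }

False

Suppose z1 = True.
The clause (z4) is unit, so z4 = True.
The clause (¬z3) is unit, so z3 = False.
But (z3) is also a unit clause — contradiction.
So every satisfying assignment has z1 = False.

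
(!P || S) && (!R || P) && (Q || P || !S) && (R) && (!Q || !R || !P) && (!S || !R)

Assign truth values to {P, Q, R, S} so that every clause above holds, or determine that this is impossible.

Unit clause (R) forces R = true.
Unit clause (P) forces P = true.
Unit clause (S) forces S = true.
That conflicts with the unit clause (!S).

UNSATISFIABLE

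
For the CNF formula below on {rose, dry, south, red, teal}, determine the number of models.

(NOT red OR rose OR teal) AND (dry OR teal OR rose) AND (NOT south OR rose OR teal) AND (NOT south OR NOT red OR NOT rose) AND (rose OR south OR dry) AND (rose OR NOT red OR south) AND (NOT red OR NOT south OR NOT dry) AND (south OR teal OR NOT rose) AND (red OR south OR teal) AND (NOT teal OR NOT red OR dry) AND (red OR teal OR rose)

There are 2^5 = 32 truth assignments over (rose, dry, south, red, teal).
Split on rose. With rose = true, the clauses containing rose are satisfied and NOT rose drops from the rest; 7 of the 2^4 = 16 assignments to the other variables satisfy what remains.
With rose = false, by the same count on the reduced clause set, 3 assignments work.
(One model: rose=F, dry=F, south=T, red=F, teal=T.)
Total: 7 + 3 = 10.

10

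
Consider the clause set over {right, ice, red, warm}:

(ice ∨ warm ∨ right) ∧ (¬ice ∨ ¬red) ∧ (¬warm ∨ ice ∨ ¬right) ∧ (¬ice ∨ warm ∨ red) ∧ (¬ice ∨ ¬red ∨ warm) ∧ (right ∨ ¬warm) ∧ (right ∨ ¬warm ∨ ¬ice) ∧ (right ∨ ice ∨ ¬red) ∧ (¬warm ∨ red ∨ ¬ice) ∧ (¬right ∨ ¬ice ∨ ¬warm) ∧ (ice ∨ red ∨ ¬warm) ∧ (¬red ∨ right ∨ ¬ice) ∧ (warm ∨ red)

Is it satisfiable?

Yes, satisfiable

Branch on ice: set ice = False.
Branch on warm: set warm = False.
(right) alone gives right = True.
(red) alone gives red = True.
Every clause now holds.
A satisfying assignment: right=True; ice=False; red=True; warm=False.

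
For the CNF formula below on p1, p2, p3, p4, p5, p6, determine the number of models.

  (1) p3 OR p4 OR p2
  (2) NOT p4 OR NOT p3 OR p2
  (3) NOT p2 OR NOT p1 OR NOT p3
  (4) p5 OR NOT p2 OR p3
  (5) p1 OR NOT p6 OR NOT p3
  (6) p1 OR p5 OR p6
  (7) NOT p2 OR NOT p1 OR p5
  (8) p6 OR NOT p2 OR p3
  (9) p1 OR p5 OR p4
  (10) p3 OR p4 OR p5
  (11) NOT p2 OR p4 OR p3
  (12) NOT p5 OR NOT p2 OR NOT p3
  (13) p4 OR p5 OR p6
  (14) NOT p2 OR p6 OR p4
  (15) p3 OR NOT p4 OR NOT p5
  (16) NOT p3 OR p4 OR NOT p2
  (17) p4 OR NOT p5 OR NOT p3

4

There are 2^6 = 64 truth assignments over (p1, p2, p3, p4, p5, p6).
Split on p5. With p5 = true, the clauses containing p5 are satisfied and NOT p5 drops from the rest; 0 of the 2^5 = 32 assignments to the other variables satisfy what remains.
With p5 = false, by the same count on the reduced clause set, 4 assignments work.
Total: 0 + 4 = 4.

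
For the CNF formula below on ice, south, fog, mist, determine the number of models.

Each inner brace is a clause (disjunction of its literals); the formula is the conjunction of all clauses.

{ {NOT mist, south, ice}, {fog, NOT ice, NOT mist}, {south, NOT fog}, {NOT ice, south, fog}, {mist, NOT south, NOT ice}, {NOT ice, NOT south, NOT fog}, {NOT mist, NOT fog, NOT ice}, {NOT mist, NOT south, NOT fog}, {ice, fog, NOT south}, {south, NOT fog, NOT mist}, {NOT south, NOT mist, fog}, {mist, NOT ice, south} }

There are 2^4 = 16 truth assignments over (ice, south, fog, mist).
Split on mist. With mist = true, the clauses containing mist are satisfied and NOT mist drops from the rest; 0 of the 2^3 = 8 assignments to the other variables satisfy what remains.
With mist = false, by the same count on the reduced clause set, 2 assignments work.
Total: 0 + 2 = 2.

2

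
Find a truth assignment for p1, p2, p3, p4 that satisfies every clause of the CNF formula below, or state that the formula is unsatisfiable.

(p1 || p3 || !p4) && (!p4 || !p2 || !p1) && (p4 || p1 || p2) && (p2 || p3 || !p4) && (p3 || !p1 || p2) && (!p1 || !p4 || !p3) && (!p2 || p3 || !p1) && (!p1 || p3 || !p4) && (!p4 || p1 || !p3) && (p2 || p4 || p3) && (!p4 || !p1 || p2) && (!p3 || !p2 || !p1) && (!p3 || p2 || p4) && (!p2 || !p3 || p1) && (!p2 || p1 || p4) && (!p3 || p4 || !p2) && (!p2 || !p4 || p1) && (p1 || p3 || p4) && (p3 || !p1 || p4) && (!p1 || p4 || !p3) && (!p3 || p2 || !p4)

UNSATISFIABLE

Case p1 = true:
Case p4 = false:
(p3) alone gives p3 = true.
That conflicts with the unit clause (!p3).
Backtrack on p4: now try p4 = true.
(!p2) alone gives p2 = false.
That conflicts with the unit clause (p2).
Both values of p4 lead to a conflict.
Backtrack on p1: now try p1 = false.
Case p3 = true:
(!p4) alone gives p4 = false.
(p2) alone gives p2 = true.
That conflicts with the unit clause (!p2).
Backtrack on p3: now try p3 = false.
(!p4) alone gives p4 = false.
That conflicts with the unit clause (p4).
Both values of p3 lead to a conflict.
Both values of p1 lead to a conflict.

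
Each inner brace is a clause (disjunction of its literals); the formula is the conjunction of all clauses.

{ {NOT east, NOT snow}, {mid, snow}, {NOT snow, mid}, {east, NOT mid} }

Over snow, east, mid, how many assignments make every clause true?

There are 2^3 = 8 truth assignments over (snow, east, mid).
Split on east. With east = true, the clauses containing east are satisfied and NOT east drops from the rest; 1 of the 2^2 = 4 assignments to the other variables satisfy what remains.
With east = false, by the same count on the reduced clause set, 0 assignments work.
Total: 1 + 0 = 1.

1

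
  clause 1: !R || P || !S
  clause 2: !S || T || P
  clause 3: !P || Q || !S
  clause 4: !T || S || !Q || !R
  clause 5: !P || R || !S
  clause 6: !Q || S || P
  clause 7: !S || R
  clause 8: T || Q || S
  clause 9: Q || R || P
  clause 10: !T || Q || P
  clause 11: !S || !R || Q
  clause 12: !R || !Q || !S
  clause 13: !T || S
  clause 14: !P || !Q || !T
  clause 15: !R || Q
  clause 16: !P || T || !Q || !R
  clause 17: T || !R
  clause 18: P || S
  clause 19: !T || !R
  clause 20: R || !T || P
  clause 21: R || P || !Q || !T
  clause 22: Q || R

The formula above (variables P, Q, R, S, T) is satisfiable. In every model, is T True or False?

False

Suppose T = true.
Unit clause (S) forces S = true.
Unit clause (R) forces R = true.
Now (!R) is unsatisfied and unit — conflict.
So every satisfying assignment has T = False.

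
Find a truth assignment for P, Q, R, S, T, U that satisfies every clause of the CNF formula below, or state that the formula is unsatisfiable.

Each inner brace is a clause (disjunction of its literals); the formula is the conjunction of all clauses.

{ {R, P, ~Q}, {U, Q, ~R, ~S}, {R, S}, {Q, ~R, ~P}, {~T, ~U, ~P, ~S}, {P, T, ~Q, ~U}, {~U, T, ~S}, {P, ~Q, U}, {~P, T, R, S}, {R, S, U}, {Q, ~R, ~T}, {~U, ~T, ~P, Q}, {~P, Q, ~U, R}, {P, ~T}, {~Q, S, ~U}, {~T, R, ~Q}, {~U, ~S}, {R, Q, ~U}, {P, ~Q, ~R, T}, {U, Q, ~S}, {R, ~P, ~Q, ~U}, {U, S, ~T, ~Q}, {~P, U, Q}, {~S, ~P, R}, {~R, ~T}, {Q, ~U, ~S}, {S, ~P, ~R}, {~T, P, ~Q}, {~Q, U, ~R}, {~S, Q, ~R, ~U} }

Try R = 1.
The clause (~T) is unit, so T = 0.
Try Q = 0.
The clause (~P) is unit, so P = 0.
Try U = 0.
The clause (~S) is unit, so S = 0.
This assignment satisfies each clause.

P ↦ 0,  Q ↦ 0,  R ↦ 1,  S ↦ 0,  T ↦ 0,  U ↦ 0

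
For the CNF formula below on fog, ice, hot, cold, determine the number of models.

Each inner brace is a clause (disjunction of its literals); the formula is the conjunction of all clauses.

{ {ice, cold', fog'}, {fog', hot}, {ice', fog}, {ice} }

2

There are 2^4 = 16 truth assignments over (fog, ice, hot, cold).
Check each against the 4 clauses (columns in the order fog, ice, hot, cold):
  F F F F  ✗ fails (ice)
  F F F T  ✗ fails (ice)
  F F T F  ✗ fails (ice)
  F F T T  ✗ fails (ice)
  F T F F  ✗ fails (ice' + fog)
  F T F T  ✗ fails (ice' + fog)
  F T T F  ✗ fails (ice' + fog)
  F T T T  ✗ fails (ice' + fog)
  T F F F  ✗ fails (fog' + hot)
  T F F T  ✗ fails (ice + cold' + fog')
  T F T F  ✗ fails (ice)
  T F T T  ✗ fails (ice + cold' + fog')
  T T F F  ✗ fails (fog' + hot)
  T T F T  ✗ fails (fog' + hot)
  T T T F  ✓ satisfies all
  T T T T  ✓ satisfies all
2 of the 16 rows are models.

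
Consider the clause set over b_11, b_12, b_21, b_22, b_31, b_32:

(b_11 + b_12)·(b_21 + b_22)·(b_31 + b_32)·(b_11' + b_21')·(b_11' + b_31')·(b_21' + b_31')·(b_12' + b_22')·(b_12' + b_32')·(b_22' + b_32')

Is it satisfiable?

Try b_11 = 1.
The clause (b_21') is unit, so b_21 = 0.
The clause (b_22) is unit, so b_22 = 1.
The clause (b_31') is unit, so b_31 = 0.
The clause (b_32) is unit, so b_32 = 1.
Now (b_32') is unsatisfied and unit — conflict.
Backtrack on b_11: now try b_11 = 0.
The clause (b_12) is unit, so b_12 = 1.
The clause (b_22') is unit, so b_22 = 0.
The clause (b_21) is unit, so b_21 = 1.
The clause (b_31') is unit, so b_31 = 0.
The clause (b_32) is unit, so b_32 = 1.
Now (b_32') is unsatisfied and unit — conflict.
Neither b_11 = 1 nor b_11 = 0 works.
No assignment satisfies every clause.

No, unsatisfiable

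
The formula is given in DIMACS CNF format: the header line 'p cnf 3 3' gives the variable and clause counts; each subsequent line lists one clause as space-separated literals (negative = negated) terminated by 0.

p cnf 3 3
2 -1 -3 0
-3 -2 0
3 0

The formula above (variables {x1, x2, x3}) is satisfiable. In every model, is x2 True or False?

False

Suppose x2 = True.
The clause (¬x3) is unit, so x3 = False.
Now (x3) is unsatisfied and unit — conflict.
So every satisfying assignment has x2 = False.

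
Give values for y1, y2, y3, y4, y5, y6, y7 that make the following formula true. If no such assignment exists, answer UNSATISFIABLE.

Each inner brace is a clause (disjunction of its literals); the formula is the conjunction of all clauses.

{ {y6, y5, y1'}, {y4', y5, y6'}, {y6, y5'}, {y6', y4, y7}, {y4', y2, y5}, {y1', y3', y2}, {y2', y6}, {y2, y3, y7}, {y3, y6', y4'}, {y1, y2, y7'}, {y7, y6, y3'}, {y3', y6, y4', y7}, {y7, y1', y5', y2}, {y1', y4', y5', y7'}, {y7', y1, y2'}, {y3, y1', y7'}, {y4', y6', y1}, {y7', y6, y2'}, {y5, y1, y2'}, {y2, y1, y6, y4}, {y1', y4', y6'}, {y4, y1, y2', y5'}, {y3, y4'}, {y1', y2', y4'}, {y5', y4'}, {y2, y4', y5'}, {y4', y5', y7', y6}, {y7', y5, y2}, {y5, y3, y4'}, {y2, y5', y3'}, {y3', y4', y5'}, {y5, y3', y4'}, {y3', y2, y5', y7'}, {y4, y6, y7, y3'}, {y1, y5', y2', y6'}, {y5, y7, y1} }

Case y6 = 1:
Case y4 = 0:
From the singleton clause (y7), y7 = 1.
Case y1 = 1:
From the singleton clause (y3), y3 = 1.
From the singleton clause (y2), y2 = 1.
All clauses hold; y5 can take either value.

y1: 1, y2: 1, y3: 1, y4: 0, y5: 1, y6: 1, y7: 1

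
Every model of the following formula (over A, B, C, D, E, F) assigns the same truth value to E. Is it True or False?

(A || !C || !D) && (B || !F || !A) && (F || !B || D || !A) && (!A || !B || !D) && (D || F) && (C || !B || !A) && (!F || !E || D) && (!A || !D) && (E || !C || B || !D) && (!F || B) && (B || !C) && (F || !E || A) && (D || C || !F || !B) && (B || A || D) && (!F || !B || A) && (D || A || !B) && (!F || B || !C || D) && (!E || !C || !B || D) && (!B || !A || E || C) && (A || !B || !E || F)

False

Suppose E = true.
Branch on D: set D = true.
The clause (!A) is unit, so A = false.
The clause (!C) is unit, so C = false.
The clause (F) is unit, so F = true.
The clause (B) is unit, so B = true.
That conflicts with the unit clause (!B).
Undo D and try D = false.
The clause (F) is unit, so F = true.
That conflicts with the unit clause (!F).
Neither D = true nor D = false works.
So every satisfying assignment has E = False.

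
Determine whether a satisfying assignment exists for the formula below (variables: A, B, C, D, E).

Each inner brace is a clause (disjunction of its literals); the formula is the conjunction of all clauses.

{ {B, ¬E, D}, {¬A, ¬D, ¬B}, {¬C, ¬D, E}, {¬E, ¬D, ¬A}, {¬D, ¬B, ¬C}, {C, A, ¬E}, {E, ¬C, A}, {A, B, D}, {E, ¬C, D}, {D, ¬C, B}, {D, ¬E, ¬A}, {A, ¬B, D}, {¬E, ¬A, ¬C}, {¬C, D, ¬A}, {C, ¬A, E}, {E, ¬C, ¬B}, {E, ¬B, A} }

Satisfiable

Suppose B = False.
Suppose E = True.
Unit clause (D) forces D = True.
Unit clause (¬A) forces A = False.
Unit clause (C) forces C = True.
This assignment satisfies each clause.
A satisfying assignment: A=False; B=False; C=True; D=True; E=True.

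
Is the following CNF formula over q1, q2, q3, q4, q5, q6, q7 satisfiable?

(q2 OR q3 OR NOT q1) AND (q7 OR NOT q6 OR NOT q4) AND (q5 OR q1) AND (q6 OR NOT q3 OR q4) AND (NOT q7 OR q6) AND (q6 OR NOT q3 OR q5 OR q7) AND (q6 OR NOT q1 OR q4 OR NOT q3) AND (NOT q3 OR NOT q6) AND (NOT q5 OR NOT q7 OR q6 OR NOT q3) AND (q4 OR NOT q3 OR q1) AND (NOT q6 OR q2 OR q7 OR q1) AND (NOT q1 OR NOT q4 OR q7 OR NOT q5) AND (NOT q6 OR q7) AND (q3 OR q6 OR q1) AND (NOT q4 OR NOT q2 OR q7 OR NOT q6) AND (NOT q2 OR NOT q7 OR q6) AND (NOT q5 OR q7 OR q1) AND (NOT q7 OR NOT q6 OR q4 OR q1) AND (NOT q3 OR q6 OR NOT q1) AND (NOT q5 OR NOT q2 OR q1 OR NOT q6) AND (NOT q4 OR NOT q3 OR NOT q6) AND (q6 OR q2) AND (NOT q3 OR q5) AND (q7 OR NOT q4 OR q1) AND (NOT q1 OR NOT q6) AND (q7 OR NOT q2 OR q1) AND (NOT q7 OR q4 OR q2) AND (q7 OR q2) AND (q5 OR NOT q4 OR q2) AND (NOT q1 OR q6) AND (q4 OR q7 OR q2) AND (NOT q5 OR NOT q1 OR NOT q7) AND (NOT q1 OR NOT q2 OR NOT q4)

Yes, satisfiable

Case q5 = true:
Case q7 = true:
The clause (q6) is unit, so q6 = true.
The clause (NOT q3) is unit, so q3 = false.
The clause (NOT q1) is unit, so q1 = false.
The clause (q4) is unit, so q4 = true.
The clause (NOT q2) is unit, so q2 = false.
Every clause now holds.
A satisfying assignment: q1=false,  q2=false,  q3=false,  q4=true,  q5=true,  q6=true,  q7=true.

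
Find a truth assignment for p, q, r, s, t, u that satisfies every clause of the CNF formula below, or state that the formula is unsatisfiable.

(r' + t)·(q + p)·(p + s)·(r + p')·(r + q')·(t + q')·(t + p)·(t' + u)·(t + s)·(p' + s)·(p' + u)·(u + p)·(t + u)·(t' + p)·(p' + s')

Branch on r: set r = 0.
The clause (p') is unit, so p = 0.
The clause (q) is unit, so q = 1.
That conflicts with the unit clause (q').
That branch fails; take r = 1 instead.
The clause (t) is unit, so t = 1.
The clause (u) is unit, so u = 1.
The clause (p) is unit, so p = 1.
The clause (s) is unit, so s = 1.
That conflicts with the unit clause (s').
Neither r = 1 nor r = 0 works.

UNSATISFIABLE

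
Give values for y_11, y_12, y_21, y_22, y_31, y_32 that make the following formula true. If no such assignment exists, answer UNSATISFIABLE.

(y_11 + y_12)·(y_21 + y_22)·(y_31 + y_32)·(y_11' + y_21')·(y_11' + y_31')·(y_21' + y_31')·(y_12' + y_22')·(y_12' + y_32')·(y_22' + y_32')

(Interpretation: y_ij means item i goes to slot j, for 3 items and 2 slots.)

UNSATISFIABLE

Try y_11 = 1.
Unit clause (y_21') forces y_21 = 0.
Unit clause (y_22) forces y_22 = 1.
Unit clause (y_31') forces y_31 = 0.
Unit clause (y_32) forces y_32 = 1.
Now (y_32') is unsatisfied and unit — conflict.
That branch fails; take y_11 = 0 instead.
Unit clause (y_12) forces y_12 = 1.
Unit clause (y_22') forces y_22 = 0.
Unit clause (y_21) forces y_21 = 1.
Unit clause (y_31') forces y_31 = 0.
Unit clause (y_32) forces y_32 = 1.
Now (y_32') is unsatisfied and unit — conflict.
Neither y_11 = 1 nor y_11 = 0 works.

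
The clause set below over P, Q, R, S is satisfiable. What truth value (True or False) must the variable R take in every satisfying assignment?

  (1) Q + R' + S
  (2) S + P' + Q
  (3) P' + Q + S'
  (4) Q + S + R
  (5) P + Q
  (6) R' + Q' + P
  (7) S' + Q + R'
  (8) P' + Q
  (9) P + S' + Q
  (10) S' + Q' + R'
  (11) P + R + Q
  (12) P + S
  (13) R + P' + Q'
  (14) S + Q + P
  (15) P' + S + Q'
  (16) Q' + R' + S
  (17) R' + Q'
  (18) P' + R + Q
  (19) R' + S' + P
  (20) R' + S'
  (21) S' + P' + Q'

Suppose R = 1.
(Q') alone gives Q = 0.
(S) alone gives S = 1.
But (S') is also a unit clause — contradiction.
So every satisfying assignment has R = False.

False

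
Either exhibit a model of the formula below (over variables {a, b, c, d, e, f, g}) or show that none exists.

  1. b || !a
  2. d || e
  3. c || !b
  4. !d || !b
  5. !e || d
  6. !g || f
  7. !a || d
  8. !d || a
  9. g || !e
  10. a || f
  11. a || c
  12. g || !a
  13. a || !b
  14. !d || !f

UNSATISFIABLE

Branch on b: set b = true.
The clause (c) is unit, so c = true.
The clause (!d) is unit, so d = false.
The clause (e) is unit, so e = true.
But (!e) is also a unit clause — contradiction.
Backtrack on b: now try b = false.
The clause (!a) is unit, so a = false.
The clause (!d) is unit, so d = false.
The clause (e) is unit, so e = true.
But (!e) is also a unit clause — contradiction.
Neither b = true nor b = false works.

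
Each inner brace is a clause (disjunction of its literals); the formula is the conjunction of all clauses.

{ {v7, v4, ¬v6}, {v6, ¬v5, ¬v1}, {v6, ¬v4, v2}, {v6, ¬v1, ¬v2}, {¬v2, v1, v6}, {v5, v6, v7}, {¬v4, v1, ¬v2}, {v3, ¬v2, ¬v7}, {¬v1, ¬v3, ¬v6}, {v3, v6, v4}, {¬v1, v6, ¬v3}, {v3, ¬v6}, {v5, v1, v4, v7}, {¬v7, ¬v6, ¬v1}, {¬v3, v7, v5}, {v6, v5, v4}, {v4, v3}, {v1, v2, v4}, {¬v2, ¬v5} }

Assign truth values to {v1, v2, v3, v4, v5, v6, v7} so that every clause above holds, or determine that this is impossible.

Suppose v3 = True.
Suppose v1 = False.
Suppose v2 = False.
From the singleton clause (v4), v4 = True.
From the singleton clause (v6), v6 = True.
Suppose v7 = False.
From the singleton clause (v5), v5 = True.
Every clause now holds.

v1=False,  v2=False,  v3=True,  v4=True,  v5=True,  v6=True,  v7=False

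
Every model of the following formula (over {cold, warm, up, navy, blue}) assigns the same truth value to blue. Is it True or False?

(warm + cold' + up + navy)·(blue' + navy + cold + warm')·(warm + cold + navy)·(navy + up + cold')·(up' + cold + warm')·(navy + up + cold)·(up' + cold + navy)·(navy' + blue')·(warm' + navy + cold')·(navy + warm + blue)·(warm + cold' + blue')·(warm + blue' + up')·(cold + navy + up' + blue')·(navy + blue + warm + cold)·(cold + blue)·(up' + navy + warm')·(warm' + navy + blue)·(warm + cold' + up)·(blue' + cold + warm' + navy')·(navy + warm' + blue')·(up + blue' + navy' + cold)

Suppose blue = 1.
The clause (navy') is unit, so navy = 0.
The clause (warm') is unit, so warm = 0.
The clause (cold) is unit, so cold = 1.
Now (cold') is unsatisfied and unit — conflict.
So every satisfying assignment has blue = False.

False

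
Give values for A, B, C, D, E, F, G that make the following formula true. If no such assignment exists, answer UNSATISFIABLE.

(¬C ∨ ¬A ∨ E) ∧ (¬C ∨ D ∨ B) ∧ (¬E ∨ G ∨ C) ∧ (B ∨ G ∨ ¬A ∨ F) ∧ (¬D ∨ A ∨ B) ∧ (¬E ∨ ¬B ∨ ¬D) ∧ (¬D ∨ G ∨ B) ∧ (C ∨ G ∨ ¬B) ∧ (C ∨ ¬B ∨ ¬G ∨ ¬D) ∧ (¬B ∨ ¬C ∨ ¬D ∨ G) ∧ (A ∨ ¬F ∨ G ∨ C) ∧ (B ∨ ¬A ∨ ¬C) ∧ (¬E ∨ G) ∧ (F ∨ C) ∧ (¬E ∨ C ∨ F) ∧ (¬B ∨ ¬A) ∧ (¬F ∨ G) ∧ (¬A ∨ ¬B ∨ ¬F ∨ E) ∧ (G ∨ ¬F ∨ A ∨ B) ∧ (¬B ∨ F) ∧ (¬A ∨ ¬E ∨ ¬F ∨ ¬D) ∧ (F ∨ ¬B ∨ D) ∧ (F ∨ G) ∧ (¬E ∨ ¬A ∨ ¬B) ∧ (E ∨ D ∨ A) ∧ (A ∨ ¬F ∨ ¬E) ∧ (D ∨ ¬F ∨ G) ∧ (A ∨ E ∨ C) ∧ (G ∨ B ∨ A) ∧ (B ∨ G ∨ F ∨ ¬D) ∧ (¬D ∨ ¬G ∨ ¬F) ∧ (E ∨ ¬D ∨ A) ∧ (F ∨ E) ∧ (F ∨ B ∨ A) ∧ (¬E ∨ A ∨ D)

A: True,  B: False,  C: False,  D: False,  E: True,  F: True,  G: True

Branch on E: set E = True.
From the singleton clause (G), G = True.
Branch on B: set B = False.
Branch on C: set C = False.
From the singleton clause (F), F = True.
From the singleton clause (A), A = True.
From the singleton clause (¬D), D = False.
This assignment satisfies each clause.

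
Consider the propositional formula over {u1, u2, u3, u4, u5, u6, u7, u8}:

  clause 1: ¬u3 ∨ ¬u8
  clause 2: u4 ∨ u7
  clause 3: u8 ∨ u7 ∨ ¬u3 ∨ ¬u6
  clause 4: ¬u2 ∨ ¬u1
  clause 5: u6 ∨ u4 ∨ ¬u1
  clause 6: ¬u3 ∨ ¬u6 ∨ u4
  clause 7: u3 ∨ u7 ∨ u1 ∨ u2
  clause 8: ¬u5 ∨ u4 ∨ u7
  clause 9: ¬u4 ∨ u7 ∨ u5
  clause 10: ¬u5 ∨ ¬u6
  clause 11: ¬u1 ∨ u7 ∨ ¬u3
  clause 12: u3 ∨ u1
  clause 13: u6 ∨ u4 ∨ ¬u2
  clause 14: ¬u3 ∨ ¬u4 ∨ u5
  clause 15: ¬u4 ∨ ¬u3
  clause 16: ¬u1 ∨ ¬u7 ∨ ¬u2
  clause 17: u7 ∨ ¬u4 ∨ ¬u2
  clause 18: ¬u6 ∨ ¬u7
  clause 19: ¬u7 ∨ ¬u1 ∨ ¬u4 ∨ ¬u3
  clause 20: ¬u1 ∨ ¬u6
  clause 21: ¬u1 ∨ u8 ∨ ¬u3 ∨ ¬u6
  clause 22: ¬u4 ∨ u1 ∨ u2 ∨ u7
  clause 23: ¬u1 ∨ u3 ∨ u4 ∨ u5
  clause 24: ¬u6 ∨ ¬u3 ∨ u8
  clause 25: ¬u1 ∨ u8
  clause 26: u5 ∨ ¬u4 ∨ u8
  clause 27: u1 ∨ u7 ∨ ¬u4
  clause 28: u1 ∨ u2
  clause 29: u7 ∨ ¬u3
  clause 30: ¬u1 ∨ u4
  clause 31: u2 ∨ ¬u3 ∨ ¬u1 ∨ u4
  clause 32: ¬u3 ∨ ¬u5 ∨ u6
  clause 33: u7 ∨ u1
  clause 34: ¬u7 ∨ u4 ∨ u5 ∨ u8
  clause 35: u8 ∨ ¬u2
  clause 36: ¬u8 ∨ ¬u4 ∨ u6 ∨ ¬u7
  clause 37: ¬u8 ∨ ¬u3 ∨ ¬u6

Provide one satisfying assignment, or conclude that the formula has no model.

u1: True; u2: False; u3: False; u4: True; u5: True; u6: False; u7: False; u8: True

Suppose u3 = False.
(u1) alone gives u1 = True.
(¬u2) alone gives u2 = False.
(¬u6) alone gives u6 = False.
(u4) alone gives u4 = True.
(u8) alone gives u8 = True.
(¬u7) alone gives u7 = False.
(u5) alone gives u5 = True.
All clauses are satisfied.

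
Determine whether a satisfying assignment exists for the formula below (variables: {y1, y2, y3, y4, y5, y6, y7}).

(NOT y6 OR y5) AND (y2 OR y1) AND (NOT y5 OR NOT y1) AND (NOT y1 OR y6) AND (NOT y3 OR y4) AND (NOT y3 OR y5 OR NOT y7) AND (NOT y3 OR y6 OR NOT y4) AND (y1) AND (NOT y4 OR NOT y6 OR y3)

(y1) alone gives y1 = true.
(NOT y5) alone gives y5 = false.
(NOT y6) alone gives y6 = false.
That conflicts with the unit clause (y6).
No assignment satisfies every clause.

No, unsatisfiable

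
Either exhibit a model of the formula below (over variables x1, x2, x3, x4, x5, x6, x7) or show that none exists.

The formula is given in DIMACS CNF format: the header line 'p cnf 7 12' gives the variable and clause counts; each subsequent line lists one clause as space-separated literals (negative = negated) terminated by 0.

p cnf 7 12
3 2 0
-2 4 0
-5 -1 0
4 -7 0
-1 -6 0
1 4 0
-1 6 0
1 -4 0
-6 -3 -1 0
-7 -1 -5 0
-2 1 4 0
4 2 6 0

Branch on x3: set x3 = True.
Branch on x2: set x2 = False.
Branch on x5: set x5 = False.
Branch on x4: set x4 = True.
The clause (x1) is unit, so x1 = True.
The clause (¬x6) is unit, so x6 = False.
But (x6) is also a unit clause — contradiction.
That branch fails; take x4 = False instead.
The clause (¬x7) is unit, so x7 = False.
The clause (x1) is unit, so x1 = True.
The clause (¬x6) is unit, so x6 = False.
But (x6) is also a unit clause — contradiction.
Neither x4 = True nor x4 = False works.
That branch fails; take x5 = True instead.
The clause (¬x1) is unit, so x1 = False.
The clause (x4) is unit, so x4 = True.
But (¬x4) is also a unit clause — contradiction.
Neither x5 = True nor x5 = False works.
That branch fails; take x2 = True instead.
The clause (x4) is unit, so x4 = True.
The clause (x1) is unit, so x1 = True.
The clause (¬x5) is unit, so x5 = False.
The clause (¬x6) is unit, so x6 = False.
But (x6) is also a unit clause — contradiction.
Neither x2 = True nor x2 = False works.
That branch fails; take x3 = False instead.
The clause (x2) is unit, so x2 = True.
The clause (x4) is unit, so x4 = True.
The clause (x1) is unit, so x1 = True.
The clause (¬x5) is unit, so x5 = False.
The clause (¬x6) is unit, so x6 = False.
But (x6) is also a unit clause — contradiction.
Neither x3 = True nor x3 = False works.

UNSATISFIABLE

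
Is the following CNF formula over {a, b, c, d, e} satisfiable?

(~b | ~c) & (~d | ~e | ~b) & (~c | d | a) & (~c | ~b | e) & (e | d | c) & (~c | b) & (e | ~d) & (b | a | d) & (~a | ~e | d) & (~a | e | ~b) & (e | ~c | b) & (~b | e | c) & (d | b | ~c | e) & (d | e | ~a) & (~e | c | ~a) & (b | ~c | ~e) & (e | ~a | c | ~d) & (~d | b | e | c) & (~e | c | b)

Try b = 1.
The clause (~c) is unit, so c = 0.
The clause (e) is unit, so e = 1.
The clause (~d) is unit, so d = 0.
The clause (~a) is unit, so a = 0.
Every clause now holds.
A satisfying assignment: a ↦ 0; b ↦ 1; c ↦ 0; d ↦ 0; e ↦ 1.

Yes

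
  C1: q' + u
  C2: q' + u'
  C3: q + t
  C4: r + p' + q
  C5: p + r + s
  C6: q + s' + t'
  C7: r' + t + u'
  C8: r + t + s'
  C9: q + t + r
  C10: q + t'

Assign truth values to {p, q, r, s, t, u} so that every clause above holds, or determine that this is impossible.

UNSATISFIABLE

Case q = 0:
The clause (t) is unit, so t = 1.
That conflicts with the unit clause (t').
That branch fails; take q = 1 instead.
The clause (u) is unit, so u = 1.
That conflicts with the unit clause (u').
Neither q = 1 nor q = 0 works.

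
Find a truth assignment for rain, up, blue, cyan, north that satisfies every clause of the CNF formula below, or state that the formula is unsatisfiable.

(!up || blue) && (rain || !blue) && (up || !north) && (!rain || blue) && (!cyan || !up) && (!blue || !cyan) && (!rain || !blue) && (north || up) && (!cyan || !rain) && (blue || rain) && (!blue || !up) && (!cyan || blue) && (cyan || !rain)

Branch on up: set up = false.
Unit clause (!north) forces north = false.
That conflicts with the unit clause (north).
So up must be the other value — set up = true.
Unit clause (blue) forces blue = true.
That conflicts with the unit clause (!blue).
Neither up = true nor up = false works.

UNSATISFIABLE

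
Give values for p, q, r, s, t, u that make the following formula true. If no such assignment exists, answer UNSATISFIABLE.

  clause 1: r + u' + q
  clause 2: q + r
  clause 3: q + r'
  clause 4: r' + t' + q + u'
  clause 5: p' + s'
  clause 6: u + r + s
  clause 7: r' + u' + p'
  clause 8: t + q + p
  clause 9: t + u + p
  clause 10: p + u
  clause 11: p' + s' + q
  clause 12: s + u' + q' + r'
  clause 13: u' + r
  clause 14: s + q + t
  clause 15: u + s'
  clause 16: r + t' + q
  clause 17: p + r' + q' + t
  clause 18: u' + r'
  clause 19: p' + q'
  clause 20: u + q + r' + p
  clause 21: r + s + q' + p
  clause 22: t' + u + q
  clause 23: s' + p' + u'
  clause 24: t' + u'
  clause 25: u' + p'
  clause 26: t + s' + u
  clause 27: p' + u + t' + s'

Case q = 1:
From the singleton clause (p'), p = 0.
From the singleton clause (u), u = 1.
From the singleton clause (r), r = 1.
That conflicts with the unit clause (r').
Backtrack on q: now try q = 0.
From the singleton clause (r), r = 1.
That conflicts with the unit clause (r').
Either choice for q ends in contradiction.

UNSATISFIABLE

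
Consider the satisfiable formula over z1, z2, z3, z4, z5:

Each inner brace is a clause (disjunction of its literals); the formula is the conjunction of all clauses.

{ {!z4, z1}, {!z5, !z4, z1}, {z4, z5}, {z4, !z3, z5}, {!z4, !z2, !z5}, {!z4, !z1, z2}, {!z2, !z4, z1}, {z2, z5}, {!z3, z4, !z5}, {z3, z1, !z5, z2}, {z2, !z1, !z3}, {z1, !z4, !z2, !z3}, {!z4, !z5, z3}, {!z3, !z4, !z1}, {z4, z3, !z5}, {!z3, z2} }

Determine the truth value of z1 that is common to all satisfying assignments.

Suppose z1 = false.
The clause (!z4) is unit, so z4 = false.
The clause (z5) is unit, so z5 = true.
The clause (!z3) is unit, so z3 = false.
That conflicts with the unit clause (z3).
So every satisfying assignment has z1 = True.

True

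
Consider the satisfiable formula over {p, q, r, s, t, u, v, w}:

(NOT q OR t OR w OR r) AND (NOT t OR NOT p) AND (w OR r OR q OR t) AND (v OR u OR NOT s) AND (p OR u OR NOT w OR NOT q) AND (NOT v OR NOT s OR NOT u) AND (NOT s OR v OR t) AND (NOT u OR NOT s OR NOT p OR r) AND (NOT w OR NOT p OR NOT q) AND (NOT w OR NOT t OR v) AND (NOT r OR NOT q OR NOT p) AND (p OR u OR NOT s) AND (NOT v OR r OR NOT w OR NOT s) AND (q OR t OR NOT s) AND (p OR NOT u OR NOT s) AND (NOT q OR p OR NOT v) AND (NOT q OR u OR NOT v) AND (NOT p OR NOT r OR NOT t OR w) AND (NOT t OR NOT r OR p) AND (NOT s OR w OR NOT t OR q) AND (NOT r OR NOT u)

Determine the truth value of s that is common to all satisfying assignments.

Suppose s = true.
Branch on t: set t = false.
The clause (v) is unit, so v = true.
The clause (NOT u) is unit, so u = false.
The clause (p) is unit, so p = true.
The clause (q) is unit, so q = true.
But (NOT q) is also a unit clause — contradiction.
Undo t and try t = true.
The clause (NOT p) is unit, so p = false.
The clause (u) is unit, so u = true.
But (NOT u) is also a unit clause — contradiction.
Neither t = true nor t = false works.
So every satisfying assignment has s = False.

False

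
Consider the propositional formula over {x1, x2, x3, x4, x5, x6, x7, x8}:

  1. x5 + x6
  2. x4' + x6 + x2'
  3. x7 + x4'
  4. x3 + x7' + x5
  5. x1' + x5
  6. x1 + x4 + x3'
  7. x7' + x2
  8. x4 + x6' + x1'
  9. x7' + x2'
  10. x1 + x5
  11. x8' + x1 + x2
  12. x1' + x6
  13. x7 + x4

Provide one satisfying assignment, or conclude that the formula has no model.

Branch on x5: set x5 = 1.
Branch on x7: set x7 = 1.
(x2) alone gives x2 = 1.
But (x2') is also a unit clause — contradiction.
That branch fails; take x7 = 0 instead.
(x4') alone gives x4 = 0.
But (x4) is also a unit clause — contradiction.
Neither x7 = 1 nor x7 = 0 works.
That branch fails; take x5 = 0 instead.
(x6) alone gives x6 = 1.
(x1') alone gives x1 = 0.
But (x1) is also a unit clause — contradiction.
Neither x5 = 1 nor x5 = 0 works.

UNSATISFIABLE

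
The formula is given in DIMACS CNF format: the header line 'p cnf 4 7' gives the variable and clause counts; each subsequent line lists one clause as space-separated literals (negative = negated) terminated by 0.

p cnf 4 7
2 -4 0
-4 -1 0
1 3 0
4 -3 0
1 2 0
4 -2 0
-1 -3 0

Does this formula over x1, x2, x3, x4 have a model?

Suppose x2 = False.
(¬x4) alone gives x4 = False.
(¬x3) alone gives x3 = False.
(x1) alone gives x1 = True.
All clauses are satisfied.
A satisfying assignment: x1: True; x2: False; x3: False; x4: False.

Satisfiable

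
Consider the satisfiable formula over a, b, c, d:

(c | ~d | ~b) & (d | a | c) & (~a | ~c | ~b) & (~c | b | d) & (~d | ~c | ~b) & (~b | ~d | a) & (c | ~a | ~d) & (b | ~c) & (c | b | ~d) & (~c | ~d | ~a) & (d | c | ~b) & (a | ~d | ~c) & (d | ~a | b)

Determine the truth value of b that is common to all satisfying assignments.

True

Suppose b = 0.
The clause (~c) is unit, so c = 0.
The clause (~d) is unit, so d = 0.
The clause (a) is unit, so a = 1.
Now (~a) is unsatisfied and unit — conflict.
So every satisfying assignment has b = True.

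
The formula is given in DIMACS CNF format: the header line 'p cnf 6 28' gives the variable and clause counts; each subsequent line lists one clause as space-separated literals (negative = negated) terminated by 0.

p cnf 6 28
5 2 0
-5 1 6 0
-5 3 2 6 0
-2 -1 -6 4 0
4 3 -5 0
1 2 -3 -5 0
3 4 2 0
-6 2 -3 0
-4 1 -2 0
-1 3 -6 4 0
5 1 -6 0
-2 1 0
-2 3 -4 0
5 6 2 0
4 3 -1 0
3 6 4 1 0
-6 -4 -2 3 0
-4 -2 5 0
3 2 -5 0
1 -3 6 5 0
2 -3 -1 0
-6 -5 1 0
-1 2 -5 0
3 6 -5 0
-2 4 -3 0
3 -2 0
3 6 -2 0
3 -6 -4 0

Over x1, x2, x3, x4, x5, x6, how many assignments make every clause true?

There are 2^6 = 64 truth assignments over (x1, x2, x3, x4, x5, x6).
Split on x6. With x6 = True, the clauses containing x6 are satisfied and ¬x6 drops from the rest; 1 of the 2^5 = 32 assignments to the other variables satisfy what remains.
With x6 = False, by the same count on the reduced clause set, 1 assignment works.
(One model: x1=T, x2=T, x3=T, x4=T, x5=T, x6=F.)
Total: 1 + 1 = 2.

2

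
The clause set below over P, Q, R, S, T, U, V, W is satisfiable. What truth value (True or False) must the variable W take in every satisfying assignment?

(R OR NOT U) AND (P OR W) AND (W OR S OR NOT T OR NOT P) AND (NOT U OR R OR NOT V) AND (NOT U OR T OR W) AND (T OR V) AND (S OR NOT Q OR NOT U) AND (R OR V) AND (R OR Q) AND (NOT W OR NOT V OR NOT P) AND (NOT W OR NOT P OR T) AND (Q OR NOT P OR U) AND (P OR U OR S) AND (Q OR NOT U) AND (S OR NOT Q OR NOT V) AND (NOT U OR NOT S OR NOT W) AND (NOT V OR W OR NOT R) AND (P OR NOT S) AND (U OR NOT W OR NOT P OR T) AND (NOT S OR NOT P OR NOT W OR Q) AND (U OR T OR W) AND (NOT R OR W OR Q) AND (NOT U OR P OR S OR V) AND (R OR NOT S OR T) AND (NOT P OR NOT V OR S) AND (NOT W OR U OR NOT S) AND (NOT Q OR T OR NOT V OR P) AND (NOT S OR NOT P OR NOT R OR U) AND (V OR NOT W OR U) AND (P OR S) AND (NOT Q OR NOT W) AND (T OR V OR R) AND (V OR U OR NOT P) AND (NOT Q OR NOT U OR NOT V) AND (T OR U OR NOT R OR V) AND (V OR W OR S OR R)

False

Suppose W = true.
From the singleton clause (NOT Q), Q = false.
From the singleton clause (R), R = true.
From the singleton clause (NOT U), U = false.
From the singleton clause (NOT P), P = false.
From the singleton clause (S), S = true.
That conflicts with the unit clause (NOT S).
So every satisfying assignment has W = False.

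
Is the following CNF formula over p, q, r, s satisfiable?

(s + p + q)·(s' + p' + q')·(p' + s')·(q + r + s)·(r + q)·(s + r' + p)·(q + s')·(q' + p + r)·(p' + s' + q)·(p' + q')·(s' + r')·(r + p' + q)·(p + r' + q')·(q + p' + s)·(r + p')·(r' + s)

No, unsatisfiable

Branch on p: set p = 0.
Branch on s: set s = 1.
The clause (q) is unit, so q = 1.
The clause (r) is unit, so r = 1.
Now (r') is unsatisfied and unit — conflict.
That branch fails; take s = 0 instead.
The clause (q) is unit, so q = 1.
The clause (r') is unit, so r = 0.
Now (r) is unsatisfied and unit — conflict.
Both values of s lead to a conflict.
That branch fails; take p = 1 instead.
The clause (s') is unit, so s = 0.
The clause (q') is unit, so q = 0.
Now (q) is unsatisfied and unit — conflict.
Both values of p lead to a conflict.
No assignment satisfies every clause.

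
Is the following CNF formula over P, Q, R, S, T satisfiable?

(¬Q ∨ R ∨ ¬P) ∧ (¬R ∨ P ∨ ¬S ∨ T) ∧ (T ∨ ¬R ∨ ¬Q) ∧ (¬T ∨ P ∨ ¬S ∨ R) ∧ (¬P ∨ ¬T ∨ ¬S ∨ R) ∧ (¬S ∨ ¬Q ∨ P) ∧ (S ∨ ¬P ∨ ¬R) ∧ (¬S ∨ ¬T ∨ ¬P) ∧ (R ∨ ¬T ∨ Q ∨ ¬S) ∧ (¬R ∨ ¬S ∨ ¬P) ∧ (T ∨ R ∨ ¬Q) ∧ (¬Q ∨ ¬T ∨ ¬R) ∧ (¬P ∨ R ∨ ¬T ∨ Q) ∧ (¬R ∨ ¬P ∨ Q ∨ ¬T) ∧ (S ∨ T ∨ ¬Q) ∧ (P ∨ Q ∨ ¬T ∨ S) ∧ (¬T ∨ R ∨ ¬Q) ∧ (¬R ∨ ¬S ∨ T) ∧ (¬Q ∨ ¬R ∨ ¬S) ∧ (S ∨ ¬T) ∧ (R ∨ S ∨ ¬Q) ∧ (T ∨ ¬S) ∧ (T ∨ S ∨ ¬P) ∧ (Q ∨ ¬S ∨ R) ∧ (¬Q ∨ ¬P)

Case S = True:
The clause (T) is unit, so T = True.
The clause (¬P) is unit, so P = False.
The clause (R) is unit, so R = True.
The clause (¬Q) is unit, so Q = False.
Every clause now holds.
A satisfying assignment: P=False; Q=False; R=True; S=True; T=True.

Yes, satisfiable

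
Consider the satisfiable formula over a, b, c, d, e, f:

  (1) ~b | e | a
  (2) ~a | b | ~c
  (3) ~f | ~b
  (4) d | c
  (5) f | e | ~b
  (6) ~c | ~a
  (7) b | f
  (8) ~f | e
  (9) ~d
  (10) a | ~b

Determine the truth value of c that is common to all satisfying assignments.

Suppose c = 0.
From the singleton clause (d), d = 1.
But (~d) is also a unit clause — contradiction.
So every satisfying assignment has c = True.

True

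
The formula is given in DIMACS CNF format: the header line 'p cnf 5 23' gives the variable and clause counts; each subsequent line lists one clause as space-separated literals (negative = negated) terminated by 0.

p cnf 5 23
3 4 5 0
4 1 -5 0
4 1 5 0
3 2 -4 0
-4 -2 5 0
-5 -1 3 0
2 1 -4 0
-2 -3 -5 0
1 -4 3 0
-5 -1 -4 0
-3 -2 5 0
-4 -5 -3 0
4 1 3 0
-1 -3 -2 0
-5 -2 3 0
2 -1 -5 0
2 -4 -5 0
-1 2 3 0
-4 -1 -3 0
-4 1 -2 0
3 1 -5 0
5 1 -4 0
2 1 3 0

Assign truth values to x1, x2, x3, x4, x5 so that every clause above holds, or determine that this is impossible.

Branch on x3: set x3 = True.
Branch on x2: set x2 = False.
Branch on x1: set x1 = True.
From the singleton clause (¬x5), x5 = False.
From the singleton clause (¬x4), x4 = False.
Every clause now holds.

x1 ↦ True,  x2 ↦ False,  x3 ↦ True,  x4 ↦ False,  x5 ↦ False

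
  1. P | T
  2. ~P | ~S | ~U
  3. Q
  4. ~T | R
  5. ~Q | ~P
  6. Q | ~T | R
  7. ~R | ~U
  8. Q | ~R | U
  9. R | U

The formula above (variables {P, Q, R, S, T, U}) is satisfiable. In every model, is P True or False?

False

Suppose P = 1.
From the singleton clause (Q), Q = 1.
Now (~Q) is unsatisfied and unit — conflict.
So every satisfying assignment has P = False.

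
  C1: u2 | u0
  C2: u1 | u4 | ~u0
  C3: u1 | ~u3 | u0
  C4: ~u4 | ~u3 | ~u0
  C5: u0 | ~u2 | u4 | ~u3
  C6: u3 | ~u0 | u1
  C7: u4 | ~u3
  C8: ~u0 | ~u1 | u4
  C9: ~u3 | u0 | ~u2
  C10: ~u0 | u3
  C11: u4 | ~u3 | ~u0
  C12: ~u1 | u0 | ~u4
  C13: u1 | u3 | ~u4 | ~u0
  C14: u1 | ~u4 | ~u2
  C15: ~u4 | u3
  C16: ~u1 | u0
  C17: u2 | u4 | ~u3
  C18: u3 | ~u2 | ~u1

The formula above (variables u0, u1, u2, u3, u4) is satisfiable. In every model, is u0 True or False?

False

Suppose u0 = 1.
From the singleton clause (u3), u3 = 1.
From the singleton clause (~u4), u4 = 0.
That conflicts with the unit clause (u4).
So every satisfying assignment has u0 = False.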